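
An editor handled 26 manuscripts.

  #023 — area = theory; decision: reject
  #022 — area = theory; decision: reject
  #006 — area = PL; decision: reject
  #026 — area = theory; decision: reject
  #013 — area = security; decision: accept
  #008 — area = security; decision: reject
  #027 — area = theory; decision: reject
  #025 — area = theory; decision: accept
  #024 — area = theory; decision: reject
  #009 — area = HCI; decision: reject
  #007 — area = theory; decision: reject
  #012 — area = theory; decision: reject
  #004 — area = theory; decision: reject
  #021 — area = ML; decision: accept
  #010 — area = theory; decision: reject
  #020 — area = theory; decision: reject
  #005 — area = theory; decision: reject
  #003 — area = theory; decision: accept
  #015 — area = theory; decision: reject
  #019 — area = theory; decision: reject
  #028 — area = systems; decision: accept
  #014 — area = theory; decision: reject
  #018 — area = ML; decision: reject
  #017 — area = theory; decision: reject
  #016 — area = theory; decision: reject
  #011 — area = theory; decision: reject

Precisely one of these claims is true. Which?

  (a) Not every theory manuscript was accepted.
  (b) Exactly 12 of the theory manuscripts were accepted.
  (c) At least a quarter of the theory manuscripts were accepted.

(a)

|A| = 19, |A ∩ B| = 2, |A ∖ B| = 17.
(a) requires A ⊄ B (|A ∖ B| ≥ 1): true.
(b) requires |A ∩ B| = 12: false.
(c) requires |A ∩ B| / |A| ≥ 1/4: false.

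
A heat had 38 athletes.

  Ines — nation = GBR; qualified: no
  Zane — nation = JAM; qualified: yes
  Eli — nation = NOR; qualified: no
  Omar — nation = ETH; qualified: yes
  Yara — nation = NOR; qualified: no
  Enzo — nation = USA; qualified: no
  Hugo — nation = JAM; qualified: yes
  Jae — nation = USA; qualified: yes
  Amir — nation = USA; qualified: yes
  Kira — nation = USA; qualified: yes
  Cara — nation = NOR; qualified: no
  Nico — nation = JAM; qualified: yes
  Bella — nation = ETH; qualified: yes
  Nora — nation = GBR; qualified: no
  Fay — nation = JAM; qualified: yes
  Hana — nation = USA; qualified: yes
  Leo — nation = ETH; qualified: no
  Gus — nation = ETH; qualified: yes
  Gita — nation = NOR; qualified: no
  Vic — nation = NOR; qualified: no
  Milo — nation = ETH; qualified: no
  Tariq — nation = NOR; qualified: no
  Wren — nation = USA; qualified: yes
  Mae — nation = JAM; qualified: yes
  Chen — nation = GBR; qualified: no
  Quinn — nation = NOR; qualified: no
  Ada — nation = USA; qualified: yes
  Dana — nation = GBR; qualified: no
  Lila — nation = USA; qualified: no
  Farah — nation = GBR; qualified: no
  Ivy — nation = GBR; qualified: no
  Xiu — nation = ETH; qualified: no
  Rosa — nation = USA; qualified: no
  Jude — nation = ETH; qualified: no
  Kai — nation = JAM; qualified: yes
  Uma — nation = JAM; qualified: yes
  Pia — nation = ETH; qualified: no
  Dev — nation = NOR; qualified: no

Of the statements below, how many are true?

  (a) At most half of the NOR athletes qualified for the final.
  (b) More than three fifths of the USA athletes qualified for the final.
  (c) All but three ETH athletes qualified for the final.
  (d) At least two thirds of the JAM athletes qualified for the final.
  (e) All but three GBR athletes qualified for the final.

3

(a) NOR: |A| = 8, |A ∩ B| = 0; needs |A ∩ B| ≤ |A ∖ B| — true.
(b) USA: |A| = 9, |A ∩ B| = 6; needs |A ∩ B| / |A| > 3/5 — true.
(c) ETH: |A| = 8, |A ∩ B| = 3; needs |A ∖ B| = 3 — false.
(d) JAM: |A| = 7, |A ∩ B| = 7; needs |A ∩ B| / |A| ≥ 2/3 — true.
(e) GBR: |A| = 6, |A ∩ B| = 0; needs |A ∖ B| = 3 — false.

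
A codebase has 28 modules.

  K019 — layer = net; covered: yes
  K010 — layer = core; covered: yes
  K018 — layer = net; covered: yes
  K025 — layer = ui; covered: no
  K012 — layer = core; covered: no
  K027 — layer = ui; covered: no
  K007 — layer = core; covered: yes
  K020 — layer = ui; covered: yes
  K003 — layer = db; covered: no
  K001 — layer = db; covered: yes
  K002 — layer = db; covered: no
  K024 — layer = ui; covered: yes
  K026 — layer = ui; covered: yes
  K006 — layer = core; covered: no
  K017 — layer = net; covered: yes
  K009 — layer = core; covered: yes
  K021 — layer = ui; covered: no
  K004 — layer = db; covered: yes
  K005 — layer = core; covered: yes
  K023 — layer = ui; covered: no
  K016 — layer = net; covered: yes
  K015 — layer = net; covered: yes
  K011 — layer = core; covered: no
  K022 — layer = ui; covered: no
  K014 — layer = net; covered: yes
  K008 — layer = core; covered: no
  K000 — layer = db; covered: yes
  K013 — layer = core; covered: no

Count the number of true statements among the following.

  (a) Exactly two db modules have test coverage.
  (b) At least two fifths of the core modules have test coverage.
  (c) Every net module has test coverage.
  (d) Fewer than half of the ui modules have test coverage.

(a) db: |A| = 5, |A ∩ B| = 3; needs |A ∩ B| = 2 — false.
(b) core: |A| = 9, |A ∩ B| = 4; needs |A ∩ B| / |A| ≥ 2/5 — true.
(c) net: |A| = 6, |A ∩ B| = 6; needs A ⊆ B, i.e. every element of A is in B (|A ∖ B| = 0) — true.
(d) ui: |A| = 8, |A ∩ B| = 3; needs |A ∩ B| < |A ∖ B| — true.

3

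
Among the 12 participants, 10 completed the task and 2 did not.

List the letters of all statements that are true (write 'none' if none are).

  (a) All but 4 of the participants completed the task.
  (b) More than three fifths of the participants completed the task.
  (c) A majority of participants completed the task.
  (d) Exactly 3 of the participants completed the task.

|A| = 12, |A ∩ B| = 10, |A ∖ B| = 2.
(a) |A ∖ B| = 4: fails.
(b) |A ∩ B| / |A| > 3/5: holds.
(c) |A ∩ B| > |A ∖ B|: holds.
(d) |A ∩ B| = 3: fails.

(b), (c)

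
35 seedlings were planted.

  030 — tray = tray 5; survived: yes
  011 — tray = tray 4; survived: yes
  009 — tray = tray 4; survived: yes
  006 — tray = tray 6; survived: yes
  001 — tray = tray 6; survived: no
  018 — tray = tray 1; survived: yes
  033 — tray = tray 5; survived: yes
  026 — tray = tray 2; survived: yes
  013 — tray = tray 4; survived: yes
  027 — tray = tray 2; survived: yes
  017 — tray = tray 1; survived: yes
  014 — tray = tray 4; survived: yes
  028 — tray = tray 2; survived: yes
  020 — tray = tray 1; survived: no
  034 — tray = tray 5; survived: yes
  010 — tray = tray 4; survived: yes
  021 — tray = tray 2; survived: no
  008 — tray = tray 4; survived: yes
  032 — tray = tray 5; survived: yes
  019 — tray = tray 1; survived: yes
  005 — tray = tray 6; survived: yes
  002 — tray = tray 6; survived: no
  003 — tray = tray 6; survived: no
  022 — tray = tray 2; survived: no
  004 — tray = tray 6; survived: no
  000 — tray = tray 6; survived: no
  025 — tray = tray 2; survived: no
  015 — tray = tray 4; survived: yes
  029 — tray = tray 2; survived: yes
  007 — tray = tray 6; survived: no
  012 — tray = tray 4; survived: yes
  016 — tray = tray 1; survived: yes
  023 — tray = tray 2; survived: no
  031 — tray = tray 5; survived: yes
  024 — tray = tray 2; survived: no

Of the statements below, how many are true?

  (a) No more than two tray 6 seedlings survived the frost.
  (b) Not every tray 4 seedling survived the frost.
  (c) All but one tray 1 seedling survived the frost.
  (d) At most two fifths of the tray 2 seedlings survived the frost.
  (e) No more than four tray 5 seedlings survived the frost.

2

(a) tray 6: |A| = 8, |A ∩ B| = 2; needs |A ∩ B| ≤ 2 — true.
(b) tray 4: |A| = 8, |A ∩ B| = 8; needs A ⊄ B (|A ∖ B| ≥ 1) — false.
(c) tray 1: |A| = 5, |A ∩ B| = 4; needs |A ∖ B| = 1 — true.
(d) tray 2: |A| = 9, |A ∩ B| = 4; needs |A ∩ B| / |A| ≤ 2/5 — false.
(e) tray 5: |A| = 5, |A ∩ B| = 5; needs |A ∩ B| ≤ 4 — false.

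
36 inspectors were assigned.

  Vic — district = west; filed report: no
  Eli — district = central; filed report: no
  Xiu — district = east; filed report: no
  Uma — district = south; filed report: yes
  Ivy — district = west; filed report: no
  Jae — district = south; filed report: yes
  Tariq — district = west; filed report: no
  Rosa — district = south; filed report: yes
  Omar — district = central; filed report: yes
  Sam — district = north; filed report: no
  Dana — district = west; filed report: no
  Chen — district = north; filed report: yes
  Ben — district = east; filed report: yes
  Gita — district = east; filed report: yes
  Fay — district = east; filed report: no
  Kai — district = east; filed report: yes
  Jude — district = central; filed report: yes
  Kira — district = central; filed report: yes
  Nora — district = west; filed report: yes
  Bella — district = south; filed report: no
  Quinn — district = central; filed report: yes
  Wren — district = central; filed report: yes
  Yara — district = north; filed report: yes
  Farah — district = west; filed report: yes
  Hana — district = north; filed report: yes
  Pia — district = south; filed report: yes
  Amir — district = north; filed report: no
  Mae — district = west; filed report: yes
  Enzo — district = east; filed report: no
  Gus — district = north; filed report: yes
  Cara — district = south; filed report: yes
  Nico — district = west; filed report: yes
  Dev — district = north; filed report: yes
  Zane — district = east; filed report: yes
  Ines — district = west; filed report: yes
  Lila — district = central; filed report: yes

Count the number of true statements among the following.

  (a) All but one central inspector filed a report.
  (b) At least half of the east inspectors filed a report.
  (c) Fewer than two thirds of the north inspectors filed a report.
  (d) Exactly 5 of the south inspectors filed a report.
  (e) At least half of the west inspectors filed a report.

4

(a) central: |A| = 7, |A ∩ B| = 6; needs |A ∖ B| = 1 — true.
(b) east: |A| = 7, |A ∩ B| = 4; needs |A ∩ B| ≥ |A ∖ B| — true.
(c) north: |A| = 7, |A ∩ B| = 5; needs |A ∩ B| / |A| < 2/3 — false.
(d) south: |A| = 6, |A ∩ B| = 5; needs |A ∩ B| = 5 — true.
(e) west: |A| = 9, |A ∩ B| = 5; needs |A ∩ B| ≥ |A ∖ B| — true.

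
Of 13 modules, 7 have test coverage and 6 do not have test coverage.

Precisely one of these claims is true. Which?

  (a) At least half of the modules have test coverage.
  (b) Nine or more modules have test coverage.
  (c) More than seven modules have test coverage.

(a)

|A| = 13, |A ∩ B| = 7, |A ∖ B| = 6.
(a) requires |A ∩ B| ≥ |A ∖ B|: true.
(b) requires |A ∩ B| ≥ 9: false.
(c) requires |A ∩ B| > 7: false.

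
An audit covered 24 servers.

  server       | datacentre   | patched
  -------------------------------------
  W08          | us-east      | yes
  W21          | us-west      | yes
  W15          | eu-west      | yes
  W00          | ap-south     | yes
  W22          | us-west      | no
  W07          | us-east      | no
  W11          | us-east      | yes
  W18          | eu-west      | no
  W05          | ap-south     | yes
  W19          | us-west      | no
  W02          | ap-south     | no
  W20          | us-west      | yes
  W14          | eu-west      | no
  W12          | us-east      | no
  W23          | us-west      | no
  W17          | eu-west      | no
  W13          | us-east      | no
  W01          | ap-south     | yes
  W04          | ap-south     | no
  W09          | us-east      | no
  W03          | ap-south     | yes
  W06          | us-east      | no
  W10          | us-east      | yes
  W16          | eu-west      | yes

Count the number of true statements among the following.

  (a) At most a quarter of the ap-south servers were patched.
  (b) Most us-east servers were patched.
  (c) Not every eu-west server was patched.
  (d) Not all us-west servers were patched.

2

(a) ap-south: |A| = 6, |A ∩ B| = 4; needs |A ∩ B| / |A| ≤ 1/4 — false.
(b) us-east: |A| = 8, |A ∩ B| = 3; needs |A ∩ B| > |A ∖ B| — false.
(c) eu-west: |A| = 5, |A ∩ B| = 2; needs A ⊄ B (|A ∖ B| ≥ 1) — true.
(d) us-west: |A| = 5, |A ∩ B| = 2; needs A ⊄ B (|A ∖ B| ≥ 1) — true.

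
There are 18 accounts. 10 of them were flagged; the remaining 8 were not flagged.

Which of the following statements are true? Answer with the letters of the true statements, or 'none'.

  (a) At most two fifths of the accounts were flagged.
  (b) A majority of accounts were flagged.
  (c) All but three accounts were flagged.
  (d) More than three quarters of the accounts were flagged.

|A| = 18, |A ∩ B| = 10, |A ∖ B| = 8.
(a) |A ∩ B| / |A| ≤ 2/5: fails.
(b) |A ∩ B| > |A ∖ B|: holds.
(c) |A ∖ B| = 3: fails.
(d) |A ∩ B| / |A| > 3/4: fails.

(b)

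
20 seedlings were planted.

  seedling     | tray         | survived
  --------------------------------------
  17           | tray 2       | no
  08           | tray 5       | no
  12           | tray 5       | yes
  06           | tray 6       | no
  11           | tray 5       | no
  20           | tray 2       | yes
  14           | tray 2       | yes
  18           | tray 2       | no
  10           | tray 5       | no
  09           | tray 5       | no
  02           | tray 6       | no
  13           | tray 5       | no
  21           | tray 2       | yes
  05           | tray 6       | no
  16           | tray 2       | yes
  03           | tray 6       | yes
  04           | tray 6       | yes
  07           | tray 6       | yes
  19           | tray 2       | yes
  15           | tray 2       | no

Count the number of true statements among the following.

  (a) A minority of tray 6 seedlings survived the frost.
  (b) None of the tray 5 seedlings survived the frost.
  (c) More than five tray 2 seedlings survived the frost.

0

(a) tray 6: |A| = 6, |A ∩ B| = 3; needs |A ∩ B| < |A ∖ B| — false.
(b) tray 5: |A| = 6, |A ∩ B| = 1; needs A ∩ B = ∅ (|A ∩ B| = 0) — false.
(c) tray 2: |A| = 8, |A ∩ B| = 5; needs |A ∩ B| > 5 — false.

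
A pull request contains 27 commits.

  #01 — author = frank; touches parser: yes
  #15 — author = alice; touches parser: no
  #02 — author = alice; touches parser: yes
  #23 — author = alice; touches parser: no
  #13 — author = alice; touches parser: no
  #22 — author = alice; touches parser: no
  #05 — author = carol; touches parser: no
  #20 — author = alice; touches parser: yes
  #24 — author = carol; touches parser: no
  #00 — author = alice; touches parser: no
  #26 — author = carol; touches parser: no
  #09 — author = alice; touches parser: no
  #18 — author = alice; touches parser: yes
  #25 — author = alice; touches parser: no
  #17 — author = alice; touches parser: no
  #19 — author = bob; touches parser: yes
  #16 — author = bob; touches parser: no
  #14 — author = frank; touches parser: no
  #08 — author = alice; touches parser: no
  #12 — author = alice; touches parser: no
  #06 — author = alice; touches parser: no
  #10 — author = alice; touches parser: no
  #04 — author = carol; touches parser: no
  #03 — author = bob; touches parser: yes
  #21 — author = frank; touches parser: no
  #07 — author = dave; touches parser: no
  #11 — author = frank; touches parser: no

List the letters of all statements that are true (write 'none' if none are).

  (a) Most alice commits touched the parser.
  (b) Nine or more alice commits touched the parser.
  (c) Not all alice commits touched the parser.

|A| = 15, |A ∩ B| = 3, |A ∖ B| = 12.
(a) |A ∩ B| > |A ∖ B|: fails.
(b) |A ∩ B| ≥ 9: fails.
(c) A ⊄ B (|A ∖ B| ≥ 1): holds.

(c)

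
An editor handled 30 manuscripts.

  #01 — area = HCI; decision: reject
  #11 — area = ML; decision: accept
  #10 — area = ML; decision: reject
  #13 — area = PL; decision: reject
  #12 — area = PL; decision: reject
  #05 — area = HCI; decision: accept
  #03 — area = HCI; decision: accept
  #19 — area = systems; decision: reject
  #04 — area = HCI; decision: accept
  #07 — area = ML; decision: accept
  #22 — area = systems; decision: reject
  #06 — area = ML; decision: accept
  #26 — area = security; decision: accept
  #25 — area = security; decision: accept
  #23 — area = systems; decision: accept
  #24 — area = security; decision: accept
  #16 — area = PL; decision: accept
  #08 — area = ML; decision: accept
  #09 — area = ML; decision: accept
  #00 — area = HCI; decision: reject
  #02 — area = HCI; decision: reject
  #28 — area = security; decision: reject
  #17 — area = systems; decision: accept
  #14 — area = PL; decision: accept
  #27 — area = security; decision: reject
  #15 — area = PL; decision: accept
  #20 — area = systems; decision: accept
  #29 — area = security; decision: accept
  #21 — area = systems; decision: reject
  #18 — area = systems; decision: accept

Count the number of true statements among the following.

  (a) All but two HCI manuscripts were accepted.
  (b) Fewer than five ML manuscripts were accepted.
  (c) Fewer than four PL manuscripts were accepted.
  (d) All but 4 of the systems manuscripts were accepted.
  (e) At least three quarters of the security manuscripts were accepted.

1

(a) HCI: |A| = 6, |A ∩ B| = 3; needs |A ∖ B| = 2 — false.
(b) ML: |A| = 6, |A ∩ B| = 5; needs |A ∩ B| < 5 — false.
(c) PL: |A| = 5, |A ∩ B| = 3; needs |A ∩ B| < 4 — true.
(d) systems: |A| = 7, |A ∩ B| = 4; needs |A ∖ B| = 4 — false.
(e) security: |A| = 6, |A ∩ B| = 4; needs |A ∩ B| / |A| ≥ 3/4 — false.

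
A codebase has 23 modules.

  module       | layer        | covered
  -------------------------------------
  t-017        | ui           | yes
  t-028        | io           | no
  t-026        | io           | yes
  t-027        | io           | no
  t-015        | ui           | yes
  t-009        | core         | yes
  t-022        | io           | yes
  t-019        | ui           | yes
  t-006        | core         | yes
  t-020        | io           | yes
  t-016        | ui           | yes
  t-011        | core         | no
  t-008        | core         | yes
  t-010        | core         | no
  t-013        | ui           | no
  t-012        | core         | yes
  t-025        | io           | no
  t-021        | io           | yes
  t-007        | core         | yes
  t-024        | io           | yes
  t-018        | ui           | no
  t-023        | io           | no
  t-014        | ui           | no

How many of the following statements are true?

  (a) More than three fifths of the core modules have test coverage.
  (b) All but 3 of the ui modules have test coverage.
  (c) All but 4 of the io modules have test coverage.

3

(a) core: |A| = 7, |A ∩ B| = 5; needs |A ∩ B| / |A| > 3/5 — true.
(b) ui: |A| = 7, |A ∩ B| = 4; needs |A ∖ B| = 3 — true.
(c) io: |A| = 9, |A ∩ B| = 5; needs |A ∖ B| = 4 — true.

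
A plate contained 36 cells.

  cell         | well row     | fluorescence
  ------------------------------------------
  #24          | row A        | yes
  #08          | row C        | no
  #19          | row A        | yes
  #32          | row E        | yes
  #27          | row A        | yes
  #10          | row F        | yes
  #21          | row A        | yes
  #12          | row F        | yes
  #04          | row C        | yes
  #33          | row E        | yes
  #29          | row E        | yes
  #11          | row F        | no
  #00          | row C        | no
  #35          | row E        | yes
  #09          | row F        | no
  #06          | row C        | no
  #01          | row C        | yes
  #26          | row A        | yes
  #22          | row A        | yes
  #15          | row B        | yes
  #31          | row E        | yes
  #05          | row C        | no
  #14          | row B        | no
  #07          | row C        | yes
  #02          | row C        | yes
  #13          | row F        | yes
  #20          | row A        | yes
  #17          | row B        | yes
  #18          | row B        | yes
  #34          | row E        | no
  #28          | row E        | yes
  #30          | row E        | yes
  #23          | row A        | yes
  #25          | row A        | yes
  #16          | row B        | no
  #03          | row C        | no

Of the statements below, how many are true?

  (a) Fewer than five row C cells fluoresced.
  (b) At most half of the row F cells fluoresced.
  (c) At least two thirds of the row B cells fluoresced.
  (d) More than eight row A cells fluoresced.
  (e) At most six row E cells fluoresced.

(a) row C: |A| = 9, |A ∩ B| = 4; needs |A ∩ B| < 5 — true.
(b) row F: |A| = 5, |A ∩ B| = 3; needs |A ∩ B| ≤ |A ∖ B| — false.
(c) row B: |A| = 5, |A ∩ B| = 3; needs |A ∩ B| / |A| ≥ 2/3 — false.
(d) row A: |A| = 9, |A ∩ B| = 9; needs |A ∩ B| > 8 — true.
(e) row E: |A| = 8, |A ∩ B| = 7; needs |A ∩ B| ≤ 6 — false.

2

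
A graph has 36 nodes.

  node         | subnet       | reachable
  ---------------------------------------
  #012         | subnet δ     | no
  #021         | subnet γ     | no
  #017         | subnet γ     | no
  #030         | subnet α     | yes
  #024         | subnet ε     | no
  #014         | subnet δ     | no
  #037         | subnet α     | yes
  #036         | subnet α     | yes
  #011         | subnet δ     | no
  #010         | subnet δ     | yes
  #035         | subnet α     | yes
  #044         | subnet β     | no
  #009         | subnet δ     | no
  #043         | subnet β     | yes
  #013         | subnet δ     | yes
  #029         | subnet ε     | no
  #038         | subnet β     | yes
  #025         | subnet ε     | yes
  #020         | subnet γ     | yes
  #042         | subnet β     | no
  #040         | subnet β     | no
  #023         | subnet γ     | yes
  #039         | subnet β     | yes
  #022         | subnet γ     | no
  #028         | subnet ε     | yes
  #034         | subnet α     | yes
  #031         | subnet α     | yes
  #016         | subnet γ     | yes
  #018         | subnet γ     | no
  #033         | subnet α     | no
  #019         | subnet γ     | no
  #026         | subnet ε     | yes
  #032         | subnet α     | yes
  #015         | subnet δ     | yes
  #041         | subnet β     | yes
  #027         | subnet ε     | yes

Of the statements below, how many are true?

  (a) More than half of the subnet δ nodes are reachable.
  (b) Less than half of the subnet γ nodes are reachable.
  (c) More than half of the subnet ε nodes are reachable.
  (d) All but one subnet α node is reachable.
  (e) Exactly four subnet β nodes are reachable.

(a) subnet δ: |A| = 7, |A ∩ B| = 3; needs |A ∩ B| > |A ∖ B| — false.
(b) subnet γ: |A| = 8, |A ∩ B| = 3; needs |A ∩ B| < |A ∖ B| — true.
(c) subnet ε: |A| = 6, |A ∩ B| = 4; needs |A ∩ B| > |A ∖ B| — true.
(d) subnet α: |A| = 8, |A ∩ B| = 7; needs |A ∖ B| = 1 — true.
(e) subnet β: |A| = 7, |A ∩ B| = 4; needs |A ∩ B| = 4 — true.

4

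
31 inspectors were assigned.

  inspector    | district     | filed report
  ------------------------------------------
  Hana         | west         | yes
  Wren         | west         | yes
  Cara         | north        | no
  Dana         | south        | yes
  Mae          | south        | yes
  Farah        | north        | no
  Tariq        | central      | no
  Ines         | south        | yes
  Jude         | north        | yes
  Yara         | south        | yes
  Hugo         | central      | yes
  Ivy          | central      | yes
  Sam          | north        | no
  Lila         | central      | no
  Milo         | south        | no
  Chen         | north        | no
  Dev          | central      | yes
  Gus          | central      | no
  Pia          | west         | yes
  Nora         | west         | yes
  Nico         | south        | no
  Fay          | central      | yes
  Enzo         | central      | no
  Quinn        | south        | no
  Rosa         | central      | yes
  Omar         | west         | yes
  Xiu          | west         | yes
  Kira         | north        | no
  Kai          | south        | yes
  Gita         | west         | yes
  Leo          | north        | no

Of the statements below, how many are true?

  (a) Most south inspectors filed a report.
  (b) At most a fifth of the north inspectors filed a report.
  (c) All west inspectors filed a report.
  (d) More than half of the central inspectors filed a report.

4

(a) south: |A| = 8, |A ∩ B| = 5; needs |A ∩ B| > |A ∖ B| — true.
(b) north: |A| = 7, |A ∩ B| = 1; needs |A ∩ B| / |A| ≤ 1/5 — true.
(c) west: |A| = 7, |A ∩ B| = 7; needs A ⊆ B, i.e. every element of A is in B (|A ∖ B| = 0) — true.
(d) central: |A| = 9, |A ∩ B| = 5; needs |A ∩ B| > |A ∖ B| — true.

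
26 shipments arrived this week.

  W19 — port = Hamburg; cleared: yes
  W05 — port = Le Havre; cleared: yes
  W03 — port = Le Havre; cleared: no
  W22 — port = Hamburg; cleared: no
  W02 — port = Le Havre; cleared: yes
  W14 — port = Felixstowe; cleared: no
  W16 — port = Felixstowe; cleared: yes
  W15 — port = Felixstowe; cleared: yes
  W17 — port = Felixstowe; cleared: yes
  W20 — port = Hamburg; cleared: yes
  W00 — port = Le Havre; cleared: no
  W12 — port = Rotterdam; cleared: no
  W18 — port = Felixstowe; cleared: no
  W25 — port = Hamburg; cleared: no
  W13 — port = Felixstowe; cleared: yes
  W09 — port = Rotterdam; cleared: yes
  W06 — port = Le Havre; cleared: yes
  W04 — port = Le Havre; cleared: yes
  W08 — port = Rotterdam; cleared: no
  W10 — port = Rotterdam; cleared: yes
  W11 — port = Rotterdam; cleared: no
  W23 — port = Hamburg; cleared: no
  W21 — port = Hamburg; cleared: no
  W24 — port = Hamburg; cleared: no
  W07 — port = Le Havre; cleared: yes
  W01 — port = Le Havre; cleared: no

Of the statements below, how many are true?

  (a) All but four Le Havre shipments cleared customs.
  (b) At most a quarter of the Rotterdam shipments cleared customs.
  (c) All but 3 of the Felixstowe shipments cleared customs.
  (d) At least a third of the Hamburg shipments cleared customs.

0

(a) Le Havre: |A| = 8, |A ∩ B| = 5; needs |A ∖ B| = 4 — false.
(b) Rotterdam: |A| = 5, |A ∩ B| = 2; needs |A ∩ B| / |A| ≤ 1/4 — false.
(c) Felixstowe: |A| = 6, |A ∩ B| = 4; needs |A ∖ B| = 3 — false.
(d) Hamburg: |A| = 7, |A ∩ B| = 2; needs |A ∩ B| / |A| ≥ 1/3 — false.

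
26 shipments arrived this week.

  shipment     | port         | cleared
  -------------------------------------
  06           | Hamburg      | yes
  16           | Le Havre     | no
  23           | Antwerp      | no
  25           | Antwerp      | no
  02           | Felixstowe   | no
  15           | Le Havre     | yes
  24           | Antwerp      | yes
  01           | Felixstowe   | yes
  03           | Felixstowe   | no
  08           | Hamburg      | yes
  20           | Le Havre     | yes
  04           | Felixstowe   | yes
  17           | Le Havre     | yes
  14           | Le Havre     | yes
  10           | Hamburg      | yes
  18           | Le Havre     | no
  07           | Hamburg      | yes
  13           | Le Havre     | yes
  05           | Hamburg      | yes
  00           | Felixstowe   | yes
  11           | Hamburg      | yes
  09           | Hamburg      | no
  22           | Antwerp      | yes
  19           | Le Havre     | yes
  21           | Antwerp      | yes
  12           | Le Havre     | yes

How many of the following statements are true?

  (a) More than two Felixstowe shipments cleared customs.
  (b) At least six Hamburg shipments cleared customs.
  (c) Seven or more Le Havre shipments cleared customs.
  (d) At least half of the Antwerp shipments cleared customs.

4

(a) Felixstowe: |A| = 5, |A ∩ B| = 3; needs |A ∩ B| > 2 — true.
(b) Hamburg: |A| = 7, |A ∩ B| = 6; needs |A ∩ B| ≥ 6 — true.
(c) Le Havre: |A| = 9, |A ∩ B| = 7; needs |A ∩ B| ≥ 7 — true.
(d) Antwerp: |A| = 5, |A ∩ B| = 3; needs |A ∩ B| ≥ |A ∖ B| — true.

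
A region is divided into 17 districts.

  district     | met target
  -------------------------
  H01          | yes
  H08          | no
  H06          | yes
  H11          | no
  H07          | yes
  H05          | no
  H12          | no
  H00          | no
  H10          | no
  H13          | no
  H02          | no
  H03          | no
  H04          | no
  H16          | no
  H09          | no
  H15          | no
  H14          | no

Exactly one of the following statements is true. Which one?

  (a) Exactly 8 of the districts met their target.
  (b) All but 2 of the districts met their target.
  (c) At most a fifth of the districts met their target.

|A| = 17, |A ∩ B| = 3, |A ∖ B| = 14.
(a) requires |A ∩ B| = 8: false.
(b) requires |A ∖ B| = 2: false.
(c) requires |A ∩ B| / |A| ≤ 1/5: true.

(c)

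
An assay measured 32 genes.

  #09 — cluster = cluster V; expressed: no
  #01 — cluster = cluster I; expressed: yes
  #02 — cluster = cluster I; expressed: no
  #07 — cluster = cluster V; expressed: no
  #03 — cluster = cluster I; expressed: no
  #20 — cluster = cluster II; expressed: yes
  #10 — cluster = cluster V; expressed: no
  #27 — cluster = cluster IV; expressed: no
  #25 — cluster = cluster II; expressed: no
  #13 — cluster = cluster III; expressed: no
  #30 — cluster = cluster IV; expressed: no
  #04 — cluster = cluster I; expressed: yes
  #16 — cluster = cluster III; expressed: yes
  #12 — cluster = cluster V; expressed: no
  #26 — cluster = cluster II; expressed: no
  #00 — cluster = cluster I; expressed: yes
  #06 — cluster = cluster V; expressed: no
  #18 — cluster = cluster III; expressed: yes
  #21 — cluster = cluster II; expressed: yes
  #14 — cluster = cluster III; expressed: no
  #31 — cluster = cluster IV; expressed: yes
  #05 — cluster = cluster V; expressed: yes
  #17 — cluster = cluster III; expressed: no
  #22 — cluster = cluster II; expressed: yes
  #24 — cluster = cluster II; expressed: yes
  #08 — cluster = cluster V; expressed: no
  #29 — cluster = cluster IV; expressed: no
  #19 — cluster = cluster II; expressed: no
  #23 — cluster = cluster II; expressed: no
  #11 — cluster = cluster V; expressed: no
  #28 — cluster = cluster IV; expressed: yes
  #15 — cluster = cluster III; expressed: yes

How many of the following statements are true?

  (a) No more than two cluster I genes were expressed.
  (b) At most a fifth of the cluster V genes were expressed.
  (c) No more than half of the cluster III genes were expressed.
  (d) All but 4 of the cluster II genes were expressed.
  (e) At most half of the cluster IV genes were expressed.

4

(a) cluster I: |A| = 5, |A ∩ B| = 3; needs |A ∩ B| ≤ 2 — false.
(b) cluster V: |A| = 8, |A ∩ B| = 1; needs |A ∩ B| / |A| ≤ 1/5 — true.
(c) cluster III: |A| = 6, |A ∩ B| = 3; needs |A ∩ B| ≤ |A ∖ B| — true.
(d) cluster II: |A| = 8, |A ∩ B| = 4; needs |A ∖ B| = 4 — true.
(e) cluster IV: |A| = 5, |A ∩ B| = 2; needs |A ∩ B| ≤ |A ∖ B| — true.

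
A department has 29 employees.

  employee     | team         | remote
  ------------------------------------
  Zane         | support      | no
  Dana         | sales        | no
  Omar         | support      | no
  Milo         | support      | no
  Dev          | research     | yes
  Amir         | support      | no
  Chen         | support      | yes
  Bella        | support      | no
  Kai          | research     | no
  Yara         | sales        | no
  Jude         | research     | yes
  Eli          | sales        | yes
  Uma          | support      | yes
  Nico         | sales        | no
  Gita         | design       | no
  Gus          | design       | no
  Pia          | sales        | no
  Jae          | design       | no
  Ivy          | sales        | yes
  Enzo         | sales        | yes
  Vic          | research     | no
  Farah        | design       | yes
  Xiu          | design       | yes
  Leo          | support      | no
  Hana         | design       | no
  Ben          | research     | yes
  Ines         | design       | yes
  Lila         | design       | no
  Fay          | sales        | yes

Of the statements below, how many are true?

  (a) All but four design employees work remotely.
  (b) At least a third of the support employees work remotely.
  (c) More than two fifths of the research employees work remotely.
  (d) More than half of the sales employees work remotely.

(a) design: |A| = 8, |A ∩ B| = 3; needs |A ∖ B| = 4 — false.
(b) support: |A| = 8, |A ∩ B| = 2; needs |A ∩ B| / |A| ≥ 1/3 — false.
(c) research: |A| = 5, |A ∩ B| = 3; needs |A ∩ B| / |A| > 2/5 — true.
(d) sales: |A| = 8, |A ∩ B| = 4; needs |A ∩ B| > |A ∖ B| — false.

1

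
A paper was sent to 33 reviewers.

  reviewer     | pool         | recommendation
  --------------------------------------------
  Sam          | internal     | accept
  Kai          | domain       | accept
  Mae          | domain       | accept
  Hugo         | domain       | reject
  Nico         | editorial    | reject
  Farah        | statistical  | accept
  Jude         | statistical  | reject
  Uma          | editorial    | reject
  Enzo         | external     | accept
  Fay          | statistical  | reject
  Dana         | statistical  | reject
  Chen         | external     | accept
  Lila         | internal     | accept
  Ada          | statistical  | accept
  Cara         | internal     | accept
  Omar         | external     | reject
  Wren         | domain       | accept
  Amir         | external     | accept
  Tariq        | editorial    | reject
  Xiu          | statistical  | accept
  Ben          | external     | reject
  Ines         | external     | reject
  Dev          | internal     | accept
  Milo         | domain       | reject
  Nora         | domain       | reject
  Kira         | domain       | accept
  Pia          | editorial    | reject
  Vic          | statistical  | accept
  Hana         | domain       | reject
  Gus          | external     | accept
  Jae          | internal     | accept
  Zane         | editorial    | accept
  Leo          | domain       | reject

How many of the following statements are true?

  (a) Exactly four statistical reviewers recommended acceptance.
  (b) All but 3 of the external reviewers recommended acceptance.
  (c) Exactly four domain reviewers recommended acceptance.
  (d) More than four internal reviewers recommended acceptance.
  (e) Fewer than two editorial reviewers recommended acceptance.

(a) statistical: |A| = 7, |A ∩ B| = 4; needs |A ∩ B| = 4 — true.
(b) external: |A| = 7, |A ∩ B| = 4; needs |A ∖ B| = 3 — true.
(c) domain: |A| = 9, |A ∩ B| = 4; needs |A ∩ B| = 4 — true.
(d) internal: |A| = 5, |A ∩ B| = 5; needs |A ∩ B| > 4 — true.
(e) editorial: |A| = 5, |A ∩ B| = 1; needs |A ∩ B| < 2 — true.

5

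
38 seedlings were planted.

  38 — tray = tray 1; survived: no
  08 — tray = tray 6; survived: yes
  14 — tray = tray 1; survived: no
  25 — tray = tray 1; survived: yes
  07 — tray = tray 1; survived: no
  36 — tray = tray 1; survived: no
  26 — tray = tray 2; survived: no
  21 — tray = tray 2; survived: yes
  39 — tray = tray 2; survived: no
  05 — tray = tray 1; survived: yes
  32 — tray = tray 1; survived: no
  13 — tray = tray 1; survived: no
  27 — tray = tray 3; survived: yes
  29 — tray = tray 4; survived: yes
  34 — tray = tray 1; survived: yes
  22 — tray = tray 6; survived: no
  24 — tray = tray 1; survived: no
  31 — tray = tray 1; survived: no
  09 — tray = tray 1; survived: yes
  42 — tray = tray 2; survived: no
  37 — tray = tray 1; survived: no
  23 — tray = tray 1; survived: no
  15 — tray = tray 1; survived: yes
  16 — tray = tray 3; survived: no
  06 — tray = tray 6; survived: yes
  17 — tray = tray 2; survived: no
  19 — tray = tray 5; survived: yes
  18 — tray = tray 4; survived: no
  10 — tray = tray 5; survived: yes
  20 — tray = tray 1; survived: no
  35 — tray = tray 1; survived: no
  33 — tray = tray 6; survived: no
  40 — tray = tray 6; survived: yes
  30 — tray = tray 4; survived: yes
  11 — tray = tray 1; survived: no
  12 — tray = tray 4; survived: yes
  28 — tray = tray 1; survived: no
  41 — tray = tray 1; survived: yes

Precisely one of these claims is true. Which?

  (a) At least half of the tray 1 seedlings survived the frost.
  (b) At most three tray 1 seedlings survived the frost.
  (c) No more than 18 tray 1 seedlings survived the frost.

(c)

|A| = 20, |A ∩ B| = 6, |A ∖ B| = 14.
(a) requires |A ∩ B| ≥ |A ∖ B|: false.
(b) requires |A ∩ B| ≤ 3: false.
(c) requires |A ∩ B| ≤ 18: true.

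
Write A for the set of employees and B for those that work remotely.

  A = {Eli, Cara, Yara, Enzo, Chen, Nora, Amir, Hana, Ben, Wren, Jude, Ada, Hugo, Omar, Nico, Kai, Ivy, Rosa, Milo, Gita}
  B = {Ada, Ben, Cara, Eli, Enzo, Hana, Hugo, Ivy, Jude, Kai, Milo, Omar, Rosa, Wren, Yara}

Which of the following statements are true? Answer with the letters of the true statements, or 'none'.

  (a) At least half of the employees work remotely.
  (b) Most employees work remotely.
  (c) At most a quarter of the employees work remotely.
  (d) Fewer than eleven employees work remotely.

(a), (b)

|A| = 20, |A ∩ B| = 15, |A ∖ B| = 5.
(a) |A ∩ B| ≥ |A ∖ B|: holds.
(b) |A ∩ B| > |A ∖ B|: holds.
(c) |A ∩ B| / |A| ≤ 1/4: fails.
(d) |A ∩ B| < 11: fails.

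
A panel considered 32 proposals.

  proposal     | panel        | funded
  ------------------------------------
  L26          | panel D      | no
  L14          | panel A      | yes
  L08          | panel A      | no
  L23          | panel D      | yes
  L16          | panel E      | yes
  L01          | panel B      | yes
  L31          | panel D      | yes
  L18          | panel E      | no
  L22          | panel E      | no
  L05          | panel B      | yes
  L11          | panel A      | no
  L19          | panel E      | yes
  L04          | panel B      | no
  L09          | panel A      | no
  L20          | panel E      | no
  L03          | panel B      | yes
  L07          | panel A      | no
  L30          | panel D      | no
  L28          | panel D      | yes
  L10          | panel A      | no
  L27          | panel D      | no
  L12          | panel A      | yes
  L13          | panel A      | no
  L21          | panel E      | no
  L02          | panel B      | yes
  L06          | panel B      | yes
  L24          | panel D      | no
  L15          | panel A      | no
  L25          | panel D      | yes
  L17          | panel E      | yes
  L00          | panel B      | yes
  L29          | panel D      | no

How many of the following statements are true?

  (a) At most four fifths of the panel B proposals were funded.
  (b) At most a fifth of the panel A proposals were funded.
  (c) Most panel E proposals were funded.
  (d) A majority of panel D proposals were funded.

0

(a) panel B: |A| = 7, |A ∩ B| = 6; needs |A ∩ B| / |A| ≤ 4/5 — false.
(b) panel A: |A| = 9, |A ∩ B| = 2; needs |A ∩ B| / |A| ≤ 1/5 — false.
(c) panel E: |A| = 7, |A ∩ B| = 3; needs |A ∩ B| > |A ∖ B| — false.
(d) panel D: |A| = 9, |A ∩ B| = 4; needs |A ∩ B| > |A ∖ B| — false.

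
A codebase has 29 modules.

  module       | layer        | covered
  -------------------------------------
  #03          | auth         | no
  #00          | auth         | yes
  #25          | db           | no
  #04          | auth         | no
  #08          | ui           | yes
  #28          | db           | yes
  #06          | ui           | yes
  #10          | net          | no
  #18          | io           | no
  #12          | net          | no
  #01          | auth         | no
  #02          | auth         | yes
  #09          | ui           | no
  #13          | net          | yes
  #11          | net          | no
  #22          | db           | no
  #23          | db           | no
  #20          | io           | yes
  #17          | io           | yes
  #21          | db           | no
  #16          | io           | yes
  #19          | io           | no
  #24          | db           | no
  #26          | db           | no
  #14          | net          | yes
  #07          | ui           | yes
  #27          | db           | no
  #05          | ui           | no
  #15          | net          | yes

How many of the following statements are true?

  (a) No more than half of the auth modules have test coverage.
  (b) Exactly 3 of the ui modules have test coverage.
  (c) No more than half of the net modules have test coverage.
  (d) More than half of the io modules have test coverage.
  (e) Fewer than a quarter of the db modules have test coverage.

(a) auth: |A| = 5, |A ∩ B| = 2; needs |A ∩ B| ≤ |A ∖ B| — true.
(b) ui: |A| = 5, |A ∩ B| = 3; needs |A ∩ B| = 3 — true.
(c) net: |A| = 6, |A ∩ B| = 3; needs |A ∩ B| ≤ |A ∖ B| — true.
(d) io: |A| = 5, |A ∩ B| = 3; needs |A ∩ B| > |A ∖ B| — true.
(e) db: |A| = 8, |A ∩ B| = 1; needs |A ∩ B| / |A| < 1/4 — true.

5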